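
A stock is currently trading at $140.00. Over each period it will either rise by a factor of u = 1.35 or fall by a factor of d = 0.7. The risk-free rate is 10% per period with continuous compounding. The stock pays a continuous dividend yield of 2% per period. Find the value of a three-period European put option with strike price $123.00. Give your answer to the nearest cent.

$10.54

Per-period risk-free factor R = e^0.1 = 1.1052; dividend-adjusted growth = e^(0.1−0.02) = 1.0833.
Risk-neutral probability p = (1.0833 − 0.7)/(1.35 − 0.7) = 0.3833/0.6500 = 0.5897
Terminal stock prices: S_uuu = 344.5, S_uud = 178.6, S_udd = 92.61, S_ddd = 48.02
Terminal payoffs (K − S): max(-221.5, 0) = 0, max(-55.61, 0) = 0, max(30.39, 0) = 30.39, max(74.98, 0) = 74.98
Node uu (S = 255.2): V_uu = e^(−0.1)·[0.5897·0.0000 + 0.4103·0.0000] = 0.0000
Node ud (S = 132.3): V_ud = e^(−0.1)·[0.5897·0.0000 + 0.4103·30.3900] = 11.2832
Node dd (S = 68.6): V_dd = e^(−0.1)·[0.5897·30.3900 + 0.4103·74.9800] = 44.0534
Node u (S = 189): V_u = e^(−0.1)·[0.5897·0.0000 + 0.4103·11.2832] = 4.1892
Node d (S = 98): V_d = e^(−0.1)·[0.5897·11.2832 + 0.4103·44.0534] = 22.3764
Node 0 (S = 140): V_0 = e^(−0.1)·[0.5897·4.1892 + 0.4103·22.3764] = 10.5431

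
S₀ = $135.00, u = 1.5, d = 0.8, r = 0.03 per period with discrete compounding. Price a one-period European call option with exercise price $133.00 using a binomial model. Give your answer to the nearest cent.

Risk-neutral probability p = (1 + 0.03 − 0.8)/(1.5 − 0.8) = 0.2300/0.7000 = 0.3286
Terminal stock prices: S_u = 202.5, S_d = 108
Terminal payoffs (S − K): max(69.5, 0) = 69.5, max(-25, 0) = 0
Node 0 (S = 135): V_0 = 1/1.03·[0.3286·69.5000 + 0.6714·0.0000] = 22.1706

$22.17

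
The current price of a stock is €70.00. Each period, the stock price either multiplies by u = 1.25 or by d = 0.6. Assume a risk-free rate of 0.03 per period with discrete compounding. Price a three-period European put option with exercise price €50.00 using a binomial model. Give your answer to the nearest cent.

Risk-neutral probability p = (1 + 0.03 − 0.6)/(1.25 − 0.6) = 0.4300/0.6500 = 0.6615
Terminal stock prices: S_uuu = 136.7, S_uud = 65.62, S_udd = 31.5, S_ddd = 15.12
Terminal payoffs (K − S): max(-86.72, 0) = 0, max(-15.62, 0) = 0, max(18.5, 0) = 18.5, max(34.88, 0) = 34.88
Node uu (S = 109.4): V_uu = 1/1.03·[0.6615·0.0000 + 0.3385·0.0000] = 0.0000
Node ud (S = 52.5): V_ud = 1/1.03·[0.6615·0.0000 + 0.3385·18.5000] = 6.0792
Node dd (S = 25.2): V_dd = 1/1.03·[0.6615·18.5000 + 0.3385·34.8800] = 23.3437
Node u (S = 87.5): V_u = 1/1.03·[0.6615·0.0000 + 0.3385·6.0792] = 1.9976
Node d (S = 42): V_d = 1/1.03·[0.6615·6.0792 + 0.3385·23.3437] = 11.5753
Node 0 (S = 70): V_0 = 1/1.03·[0.6615·1.9976 + 0.3385·11.5753] = 5.0867

€5.09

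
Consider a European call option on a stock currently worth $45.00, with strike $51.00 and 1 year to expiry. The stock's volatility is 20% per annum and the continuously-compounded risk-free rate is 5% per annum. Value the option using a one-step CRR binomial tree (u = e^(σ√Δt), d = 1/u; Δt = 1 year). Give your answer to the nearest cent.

CRR parameters: u = e^(σ√Δt) = e^(0.2·√1) = 1.2214, d = 1/u = 0.8187
Per-period rate: rΔt = 0.05·1 = 0.05, so R = e^0.05 = 1.0513
Risk-neutral probability p = (e^0.05 − 0.8187)/(1.2214 − 0.8187) = 0.2325/0.4027 = 0.5775
Terminal stock prices: S_u = 54.96, S_d = 36.84
Terminal payoffs (S − K): max(3.963, 0) = 3.963, max(-14.16, 0) = 0
Node 0 (S = 45): V_0 = e^(−0.05)·[0.5775·3.9631 + 0.4225·0.0000] = 2.1771

$2.18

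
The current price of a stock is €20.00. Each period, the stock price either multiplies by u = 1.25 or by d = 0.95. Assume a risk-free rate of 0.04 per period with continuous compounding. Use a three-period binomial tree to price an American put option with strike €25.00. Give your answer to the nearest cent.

Risk-neutral probability p = (e^0.04 − 0.95)/(1.25 − 0.95) = 0.0908/0.3000 = 0.3027
Terminal stock prices: S_uuu = 39.06, S_uud = 29.69, S_udd = 22.56, S_ddd = 17.15
Terminal payoffs (K − S): max(-14.06, 0) = 0, max(-4.688, 0) = 0, max(2.438, 0) = 2.438, max(7.853, 0) = 7.853
Node uu (S = 31.25): continuation = e^(−0.04)·[0.3027·0.0000 + 0.6973·0.0000] = 0.0000; exercise value = 0.0000 ≤ continuation, so V_uu = 0.0000
Node ud (S = 23.75): continuation = e^(−0.04)·[0.3027·0.0000 + 0.6973·2.4375] = 1.6330; exercise value = 1.2500 ≤ continuation, so V_ud = 1.6330
Node dd (S = 18.05): continuation = e^(−0.04)·[0.3027·2.4375 + 0.6973·7.8525] = 5.9697; exercise value = 6.9500 > continuation, so V_dd = 6.9500 (exercise)
Node u (S = 25): continuation = e^(−0.04)·[0.3027·0.0000 + 0.6973·1.6330] = 1.0941; exercise value = 0.0000 ≤ continuation, so V_u = 1.0941
Node d (S = 19): continuation = e^(−0.04)·[0.3027·1.6330 + 0.6973·6.9500] = 5.1311; exercise value = 6.0000 > continuation, so V_d = 6.0000 (exercise)
Node 0 (S = 20): continuation = e^(−0.04)·[0.3027·1.0941 + 0.6973·6.0000] = 4.3379; exercise value = 5.0000 > continuation, so V_0 = 5.0000 (exercise)

€5.00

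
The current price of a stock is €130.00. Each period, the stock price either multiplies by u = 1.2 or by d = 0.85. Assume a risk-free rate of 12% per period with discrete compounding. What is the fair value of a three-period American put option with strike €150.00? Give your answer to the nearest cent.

Risk-neutral probability p = (1 + 0.12 − 0.85)/(1.2 − 0.85) = 0.2700/0.3500 = 0.7714
Terminal stock prices: S_uuu = 224.6, S_uud = 159.1, S_udd = 112.7, S_ddd = 79.84
Terminal payoffs (K − S): max(-74.64, 0) = 0, max(-9.12, 0) = 0, max(37.29, 0) = 37.29, max(70.16, 0) = 70.16
Node uu (S = 187.2): continuation = 1/1.12·[0.7714·0.0000 + 0.2286·0.0000] = 0.0000; exercise value = 0.0000 ≤ continuation, so V_uu = 0.0000
Node ud (S = 132.6): continuation = 1/1.12·[0.7714·0.0000 + 0.2286·37.2900] = 7.6102; exercise value = 17.4000 > continuation, so V_ud = 17.4000 (exercise)
Node dd (S = 93.92): continuation = 1/1.12·[0.7714·37.2900 + 0.2286·70.1638] = 40.0036; exercise value = 56.0750 > continuation, so V_dd = 56.0750 (exercise)
Node u (S = 156): continuation = 1/1.12·[0.7714·0.0000 + 0.2286·17.4000] = 3.5510; exercise value = 0.0000 ≤ continuation, so V_u = 3.5510
Node d (S = 110.5): continuation = 1/1.12·[0.7714·17.4000 + 0.2286·56.0750] = 23.4286; exercise value = 39.5000 > continuation, so V_d = 39.5000 (exercise)
Node 0 (S = 130): continuation = 1/1.12·[0.7714·3.5510 + 0.2286·39.5000] = 10.5071; exercise value = 20.0000 > continuation, so V_0 = 20.0000 (exercise)

€20.00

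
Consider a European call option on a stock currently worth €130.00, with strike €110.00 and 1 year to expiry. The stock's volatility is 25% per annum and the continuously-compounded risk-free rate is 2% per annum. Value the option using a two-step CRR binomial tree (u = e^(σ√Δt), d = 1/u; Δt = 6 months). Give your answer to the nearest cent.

€27.06

CRR parameters: u = e^(σ√Δt) = e^(0.25·√0.5) = 1.1934, d = 1/u = 0.8380
Per-period rate: rΔt = 0.02·0.5 = 0.01, so R = e^0.01 = 1.0101
Risk-neutral probability p = (e^0.01 − 0.8380)/(1.1934 − 0.8380) = 0.1721/0.3554 = 0.4842
Terminal stock prices: S_uu = 185.1, S_ud = 130, S_dd = 91.28
Terminal payoffs (S − K): max(75.14, 0) = 75.14, max(20, 0) = 20, max(-18.72, 0) = 0
Node u (S = 155.1): V_u = e^(−0.01)·[0.4842·75.1355 + 0.5158·20.0000] = 46.2319
Node d (S = 108.9): V_d = e^(−0.01)·[0.4842·20.0000 + 0.5158·0.0000] = 9.5876
Node 0 (S = 130): V_0 = e^(−0.01)·[0.4842·46.2319 + 0.5158·9.5876] = 27.0588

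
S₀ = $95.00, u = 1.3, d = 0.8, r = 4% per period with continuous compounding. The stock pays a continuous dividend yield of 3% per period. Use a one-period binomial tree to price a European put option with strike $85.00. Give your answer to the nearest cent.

$5.01

Per-period risk-free factor R = e^0.04 = 1.0408; dividend-adjusted growth = e^(0.04−0.03) = 1.0101.
Risk-neutral probability p = (1.0101 − 0.8)/(1.3 − 0.8) = 0.2101/0.5000 = 0.4201
Terminal stock prices: S_u = 123.5, S_d = 76
Terminal payoffs (K − S): max(-38.5, 0) = 0, max(9, 0) = 9
Node 0 (S = 95): V_0 = e^(−0.04)·[0.4201·0.0000 + 0.5799·9.0000] = 5.0145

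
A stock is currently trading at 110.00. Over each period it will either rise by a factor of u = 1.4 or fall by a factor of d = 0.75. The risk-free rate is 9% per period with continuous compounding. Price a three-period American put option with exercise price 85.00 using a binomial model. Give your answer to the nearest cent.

Risk-neutral probability p = (e^0.09 − 0.75)/(1.4 − 0.75) = 0.3442/0.6500 = 0.5295
Terminal stock prices: S_uuu = 301.8, S_uud = 161.7, S_udd = 86.62, S_ddd = 46.41
Terminal payoffs (K − S): max(-216.8, 0) = 0, max(-76.7, 0) = 0, max(-1.625, 0) = 0, max(38.59, 0) = 38.59
Node uu (S = 215.6): continuation = e^(−0.09)·[0.5295·0.0000 + 0.4705·0.0000] = 0.0000; exercise value = 0.0000 ≤ continuation, so V_uu = 0.0000
Node ud (S = 115.5): continuation = e^(−0.09)·[0.5295·0.0000 + 0.4705·0.0000] = 0.0000; exercise value = 0.0000 ≤ continuation, so V_ud = 0.0000
Node dd (S = 61.88): continuation = e^(−0.09)·[0.5295·0.0000 + 0.4705·38.5938] = 16.5955; exercise value = 23.1250 > continuation, so V_dd = 23.1250 (exercise)
Node u (S = 154): continuation = e^(−0.09)·[0.5295·0.0000 + 0.4705·0.0000] = 0.0000; exercise value = 0.0000 ≤ continuation, so V_u = 0.0000
Node d (S = 82.5): continuation = e^(−0.09)·[0.5295·0.0000 + 0.4705·23.1250] = 9.9439; exercise value = 2.5000 ≤ continuation, so V_d = 9.9439
Node 0 (S = 110): continuation = e^(−0.09)·[0.5295·0.0000 + 0.4705·9.9439] = 4.2759; exercise value = 0.0000 ≤ continuation, so V_0 = 4.2759

4.28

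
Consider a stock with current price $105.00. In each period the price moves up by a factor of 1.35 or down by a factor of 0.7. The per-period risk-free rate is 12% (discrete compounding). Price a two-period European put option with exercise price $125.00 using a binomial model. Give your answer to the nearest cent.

Risk-neutral probability p = (1 + 0.12 − 0.7)/(1.35 − 0.7) = 0.4200/0.6500 = 0.6462
Terminal stock prices: S_uu = 191.4, S_ud = 99.22, S_dd = 51.45
Terminal payoffs (K − S): max(-66.36, 0) = 0, max(25.78, 0) = 25.78, max(73.55, 0) = 73.55
Node u (S = 141.8): V_u = 1/1.12·[0.6462·0.0000 + 0.3538·25.7750] = 8.1432
Node d (S = 73.5): V_d = 1/1.12·[0.6462·25.7750 + 0.3538·73.5500] = 38.1071
Node 0 (S = 105): V_0 = 1/1.12·[0.6462·8.1432 + 0.3538·38.1071] = 16.7373

$16.74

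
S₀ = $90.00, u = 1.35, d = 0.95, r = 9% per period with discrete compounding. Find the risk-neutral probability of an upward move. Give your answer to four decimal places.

Risk-neutral probability p = (1 + 0.09 − 0.95)/(1.35 − 0.95) = 0.1400/0.4000 = 0.3500

p = 0.3500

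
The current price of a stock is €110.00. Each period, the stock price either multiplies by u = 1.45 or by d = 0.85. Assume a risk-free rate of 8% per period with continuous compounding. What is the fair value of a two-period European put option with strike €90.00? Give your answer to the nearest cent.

Risk-neutral probability p = (e^0.08 − 0.85)/(1.45 − 0.85) = 0.2333/0.6000 = 0.3888
Terminal stock prices: S_uu = 231.3, S_ud = 135.6, S_dd = 79.47
Terminal payoffs (K − S): max(-141.3, 0) = 0, max(-45.57, 0) = 0, max(10.53, 0) = 10.53
Node u (S = 159.5): V_u = e^(−0.08)·[0.3888·0.0000 + 0.6112·0.0000] = 0.0000
Node d (S = 93.5): V_d = e^(−0.08)·[0.3888·0.0000 + 0.6112·10.5250] = 5.9382
Node 0 (S = 110): V_0 = e^(−0.08)·[0.3888·0.0000 + 0.6112·5.9382] = 3.3503

€3.35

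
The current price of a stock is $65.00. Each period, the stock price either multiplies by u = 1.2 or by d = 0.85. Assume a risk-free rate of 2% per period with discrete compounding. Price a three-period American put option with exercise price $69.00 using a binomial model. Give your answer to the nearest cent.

Risk-neutral probability p = (1 + 0.02 − 0.85)/(1.2 − 0.85) = 0.1700/0.3500 = 0.4857
Terminal stock prices: S_uuu = 112.3, S_uud = 79.56, S_udd = 56.35, S_ddd = 39.92
Terminal payoffs (K − S): max(-43.32, 0) = 0, max(-10.56, 0) = 0, max(12.65, 0) = 12.65, max(29.08, 0) = 29.08
Node uu (S = 93.6): continuation = 1/1.02·[0.4857·0.0000 + 0.5143·0.0000] = 0.0000; exercise value = 0.0000 ≤ continuation, so V_uu = 0.0000
Node ud (S = 66.3): continuation = 1/1.02·[0.4857·0.0000 + 0.5143·12.6450] = 6.3756; exercise value = 2.7000 ≤ continuation, so V_ud = 6.3756
Node dd (S = 46.96): continuation = 1/1.02·[0.4857·12.6450 + 0.5143·29.0819] = 20.6846; exercise value = 22.0375 > continuation, so V_dd = 22.0375 (exercise)
Node u (S = 78): continuation = 1/1.02·[0.4857·0.0000 + 0.5143·6.3756] = 3.2146; exercise value = 0.0000 ≤ continuation, so V_u = 3.2146
Node d (S = 55.25): continuation = 1/1.02·[0.4857·6.3756 + 0.5143·22.0375] = 14.1474; exercise value = 13.7500 ≤ continuation, so V_d = 14.1474
Node 0 (S = 65): continuation = 1/1.02·[0.4857·3.2146 + 0.5143·14.1474] = 8.6639; exercise value = 4.0000 ≤ continuation, so V_0 = 8.6639

$8.66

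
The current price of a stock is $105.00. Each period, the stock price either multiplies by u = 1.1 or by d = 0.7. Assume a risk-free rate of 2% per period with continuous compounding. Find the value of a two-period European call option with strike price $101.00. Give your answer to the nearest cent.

Risk-neutral probability p = (e^0.02 − 0.7)/(1.1 − 0.7) = 0.3202/0.4000 = 0.8005
Terminal stock prices: S_uu = 127.1, S_ud = 80.85, S_dd = 51.45
Terminal payoffs (S − K): max(26.05, 0) = 26.05, max(-20.15, 0) = 0, max(-49.55, 0) = 0
Node u (S = 115.5): V_u = e^(−0.02)·[0.8005·26.0500 + 0.1995·0.0000] = 20.4402
Node d (S = 73.5): V_d = e^(−0.02)·[0.8005·0.0000 + 0.1995·0.0000] = 0.0000
Node 0 (S = 105): V_0 = e^(−0.02)·[0.8005·20.4402 + 0.1995·0.0000] = 16.0384

$16.04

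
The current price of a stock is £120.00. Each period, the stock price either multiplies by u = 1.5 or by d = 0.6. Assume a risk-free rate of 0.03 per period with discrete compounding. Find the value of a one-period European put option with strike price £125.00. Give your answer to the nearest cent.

Risk-neutral probability p = (1 + 0.03 − 0.6)/(1.5 − 0.6) = 0.4300/0.9000 = 0.4778
Terminal stock prices: S_u = 180, S_d = 72
Terminal payoffs (K − S): max(-55, 0) = 0, max(53, 0) = 53
Node 0 (S = 120): V_0 = 1/1.03·[0.4778·0.0000 + 0.5222·53.0000] = 26.8716

£26.87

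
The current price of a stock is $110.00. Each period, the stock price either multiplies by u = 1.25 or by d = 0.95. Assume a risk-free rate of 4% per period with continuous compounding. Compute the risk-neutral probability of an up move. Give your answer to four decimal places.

Risk-neutral probability p = (e^0.04 − 0.95)/(1.25 − 0.95) = 0.0908/0.3000 = 0.3027

p = 0.3027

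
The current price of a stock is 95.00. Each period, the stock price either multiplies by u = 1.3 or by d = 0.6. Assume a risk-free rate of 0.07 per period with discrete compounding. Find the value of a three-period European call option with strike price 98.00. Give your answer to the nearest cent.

27.36

Risk-neutral probability p = (1 + 0.07 − 0.6)/(1.3 − 0.6) = 0.4700/0.7000 = 0.6714
Terminal stock prices: S_uuu = 208.7, S_uud = 96.33, S_udd = 44.46, S_ddd = 20.52
Terminal payoffs (S − K): max(110.7, 0) = 110.7, max(-1.67, 0) = 0, max(-53.54, 0) = 0, max(-77.48, 0) = 0
Node uu (S = 160.6): V_uu = 1/1.07·[0.6714·110.7150 + 0.3286·0.0000] = 69.4740
Node ud (S = 74.1): V_ud = 1/1.07·[0.6714·0.0000 + 0.3286·0.0000] = 0.0000
Node dd (S = 34.2): V_dd = 1/1.07·[0.6714·0.0000 + 0.3286·0.0000] = 0.0000
Node u (S = 123.5): V_u = 1/1.07·[0.6714·69.4740 + 0.3286·0.0000] = 43.5952
Node d (S = 57): V_d = 1/1.07·[0.6714·0.0000 + 0.3286·0.0000] = 0.0000
Node 0 (S = 95): V_0 = 1/1.07·[0.6714·43.5952 + 0.3286·0.0000] = 27.3561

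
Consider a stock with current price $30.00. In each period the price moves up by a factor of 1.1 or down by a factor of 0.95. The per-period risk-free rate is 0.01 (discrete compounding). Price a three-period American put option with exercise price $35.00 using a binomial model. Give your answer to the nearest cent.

$5.00

Risk-neutral probability p = (1 + 0.01 − 0.95)/(1.1 − 0.95) = 0.0600/0.1500 = 0.4000
Terminal stock prices: S_uuu = 39.93, S_uud = 34.48, S_udd = 29.78, S_ddd = 25.72
Terminal payoffs (K − S): max(-4.93, 0) = 0, max(0.515, 0) = 0.515, max(5.218, 0) = 5.218, max(9.279, 0) = 9.279
Node uu (S = 36.3): continuation = 1/1.01·[0.4000·0.0000 + 0.6000·0.5150] = 0.3059; exercise value = 0.0000 ≤ continuation, so V_uu = 0.3059
Node ud (S = 31.35): continuation = 1/1.01·[0.4000·0.5150 + 0.6000·5.2175] = 3.3035; exercise value = 3.6500 > continuation, so V_ud = 3.6500 (exercise)
Node dd (S = 27.07): continuation = 1/1.01·[0.4000·5.2175 + 0.6000·9.2788] = 7.5785; exercise value = 7.9250 > continuation, so V_dd = 7.9250 (exercise)
Node u (S = 33): continuation = 1/1.01·[0.4000·0.3059 + 0.6000·3.6500] = 2.2895; exercise value = 2.0000 ≤ continuation, so V_u = 2.2895
Node d (S = 28.5): continuation = 1/1.01·[0.4000·3.6500 + 0.6000·7.9250] = 6.1535; exercise value = 6.5000 > continuation, so V_d = 6.5000 (exercise)
Node 0 (S = 30): continuation = 1/1.01·[0.4000·2.2895 + 0.6000·6.5000] = 4.7681; exercise value = 5.0000 > continuation, so V_0 = 5.0000 (exercise)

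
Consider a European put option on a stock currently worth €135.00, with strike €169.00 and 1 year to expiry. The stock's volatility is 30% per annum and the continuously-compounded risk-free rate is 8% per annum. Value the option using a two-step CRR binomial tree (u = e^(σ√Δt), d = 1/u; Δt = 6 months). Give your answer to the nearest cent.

CRR parameters: u = e^(σ√Δt) = e^(0.3·√0.5) = 1.2363, d = 1/u = 0.8089
Per-period rate: rΔt = 0.08·0.5 = 0.04, so R = e^0.04 = 1.0408
Risk-neutral probability p = (e^0.04 − 0.8089)/(1.2363 − 0.8089) = 0.2320/0.4275 = 0.5426
Terminal stock prices: S_uu = 206.3, S_ud = 135, S_dd = 88.32
Terminal payoffs (K − S): max(-37.34, 0) = 0, max(34, 0) = 34, max(80.68, 0) = 80.68
Node u (S = 166.9): V_u = e^(−0.04)·[0.5426·0.0000 + 0.4574·34.0000] = 14.9405
Node d (S = 109.2): V_d = e^(−0.04)·[0.5426·34.0000 + 0.4574·80.6761] = 53.1776
Node 0 (S = 135): V_0 = e^(−0.04)·[0.5426·14.9405 + 0.4574·53.1776] = 31.1571

€31.16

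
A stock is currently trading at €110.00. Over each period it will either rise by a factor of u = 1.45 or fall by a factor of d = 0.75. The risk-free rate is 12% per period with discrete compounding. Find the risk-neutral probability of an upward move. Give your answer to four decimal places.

p = 0.5286

Risk-neutral probability p = (1 + 0.12 − 0.75)/(1.45 − 0.75) = 0.3700/0.7000 = 0.5286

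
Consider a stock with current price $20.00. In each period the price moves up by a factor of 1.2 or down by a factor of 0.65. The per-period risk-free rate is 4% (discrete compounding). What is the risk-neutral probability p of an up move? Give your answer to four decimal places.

Risk-neutral probability p = (1 + 0.04 − 0.65)/(1.2 − 0.65) = 0.3900/0.5500 = 0.7091

p = 0.7091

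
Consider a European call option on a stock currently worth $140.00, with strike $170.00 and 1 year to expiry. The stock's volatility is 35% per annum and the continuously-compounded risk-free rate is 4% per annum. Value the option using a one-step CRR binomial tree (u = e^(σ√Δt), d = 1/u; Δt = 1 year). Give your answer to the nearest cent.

CRR parameters: u = e^(σ√Δt) = e^(0.35·√1) = 1.4191, d = 1/u = 0.7047
Per-period rate: rΔt = 0.04·1 = 0.04, so R = e^0.04 = 1.0408
Risk-neutral probability p = (e^0.04 − 0.7047)/(1.4191 − 0.7047) = 0.3361/0.7144 = 0.4705
Terminal stock prices: S_u = 198.7, S_d = 98.66
Terminal payoffs (S − K): max(28.67, 0) = 28.67, max(-71.34, 0) = 0
Node 0 (S = 140): V_0 = e^(−0.04)·[0.4705·28.6695 + 0.5295·0.0000] = 12.9603

$12.96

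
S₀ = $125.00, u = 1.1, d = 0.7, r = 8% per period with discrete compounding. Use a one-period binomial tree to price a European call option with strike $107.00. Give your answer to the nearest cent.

$26.83

Risk-neutral probability p = (1 + 0.08 − 0.7)/(1.1 − 0.7) = 0.3800/0.4000 = 0.9500
Terminal stock prices: S_u = 137.5, S_d = 87.5
Terminal payoffs (S − K): max(30.5, 0) = 30.5, max(-19.5, 0) = 0
Node 0 (S = 125): V_0 = 1/1.08·[0.9500·30.5000 + 0.0500·0.0000] = 26.8287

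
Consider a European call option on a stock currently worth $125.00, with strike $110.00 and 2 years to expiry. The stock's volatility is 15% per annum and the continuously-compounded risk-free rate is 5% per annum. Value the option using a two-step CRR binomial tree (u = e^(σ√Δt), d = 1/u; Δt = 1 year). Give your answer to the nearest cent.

CRR parameters: u = e^(σ√Δt) = e^(0.15·√1) = 1.1618, d = 1/u = 0.8607
Per-period rate: rΔt = 0.05·1 = 0.05, so R = e^0.05 = 1.0513
Risk-neutral probability p = (e^0.05 − 0.8607)/(1.1618 − 0.8607) = 0.1906/0.3011 = 0.6328
Terminal stock prices: S_uu = 168.7, S_ud = 125, S_dd = 92.6
Terminal payoffs (S − K): max(58.73, 0) = 58.73, max(15, 0) = 15, max(-17.4, 0) = 0
Node u (S = 145.2): V_u = e^(−0.05)·[0.6328·58.7324 + 0.3672·15.0000] = 40.5940
Node d (S = 107.6): V_d = e^(−0.05)·[0.6328·15.0000 + 0.3672·0.0000] = 9.0296
Node 0 (S = 125): V_0 = e^(−0.05)·[0.6328·40.5940 + 0.3672·9.0296] = 27.5901

$27.59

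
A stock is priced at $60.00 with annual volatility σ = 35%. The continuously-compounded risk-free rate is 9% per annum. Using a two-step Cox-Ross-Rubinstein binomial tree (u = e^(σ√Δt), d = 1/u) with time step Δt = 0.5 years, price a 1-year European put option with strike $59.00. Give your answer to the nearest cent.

$4.52

CRR parameters: u = e^(σ√Δt) = e^(0.35·√0.5) = 1.2808, d = 1/u = 0.7808
Per-period rate: rΔt = 0.09·0.5 = 0.045, so R = e^0.045 = 1.0460
Risk-neutral probability p = (e^0.045 − 0.7808)/(1.2808 − 0.7808) = 0.2653/0.5000 = 0.5305
Terminal stock prices: S_uu = 98.43, S_ud = 60, S_dd = 36.58
Terminal payoffs (K − S): max(-39.43, 0) = 0, max(-1, 0) = 0, max(22.42, 0) = 22.42
Node u (S = 76.85): V_u = e^(−0.045)·[0.5305·0.0000 + 0.4695·0.0000] = 0.0000
Node d (S = 46.85): V_d = e^(−0.045)·[0.5305·0.0000 + 0.4695·22.4248] = 10.0654
Node 0 (S = 60): V_0 = e^(−0.045)·[0.5305·0.0000 + 0.4695·10.0654] = 4.5179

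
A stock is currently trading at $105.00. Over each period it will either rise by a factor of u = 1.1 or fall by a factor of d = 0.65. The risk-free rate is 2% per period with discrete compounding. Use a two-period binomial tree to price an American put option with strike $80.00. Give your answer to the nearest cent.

$2.74

Risk-neutral probability p = (1 + 0.02 − 0.65)/(1.1 − 0.65) = 0.3700/0.4500 = 0.8222
Terminal stock prices: S_uu = 127.1, S_ud = 75.08, S_dd = 44.36
Terminal payoffs (K − S): max(-47.05, 0) = 0, max(4.925, 0) = 4.925, max(35.64, 0) = 35.64
Node u (S = 115.5): continuation = 1/1.02·[0.8222·0.0000 + 0.1778·4.9250] = 0.8584; exercise value = 0.0000 ≤ continuation, so V_u = 0.8584
Node d (S = 68.25): continuation = 1/1.02·[0.8222·4.9250 + 0.1778·35.6375] = 10.1814; exercise value = 11.7500 > continuation, so V_d = 11.7500 (exercise)
Node 0 (S = 105): continuation = 1/1.02·[0.8222·0.8584 + 0.1778·11.7500] = 2.7399; exercise value = 0.0000 ≤ continuation, so V_0 = 2.7399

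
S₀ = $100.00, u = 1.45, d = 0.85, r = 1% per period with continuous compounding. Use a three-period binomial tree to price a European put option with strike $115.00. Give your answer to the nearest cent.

$24.78

Risk-neutral probability p = (e^0.01 − 0.85)/(1.45 − 0.85) = 0.1601/0.6000 = 0.2668
Terminal stock prices: S_uuu = 304.9, S_uud = 178.7, S_udd = 104.8, S_ddd = 61.41
Terminal payoffs (K − S): max(-189.9, 0) = 0, max(-63.71, 0) = 0, max(10.24, 0) = 10.24, max(53.59, 0) = 53.59
Node uu (S = 210.2): V_uu = e^(−0.01)·[0.2668·0.0000 + 0.7332·0.0000] = 0.0000
Node ud (S = 123.2): V_ud = e^(−0.01)·[0.2668·0.0000 + 0.7332·10.2375] = 7.4320
Node dd (S = 72.25): V_dd = e^(−0.01)·[0.2668·10.2375 + 0.7332·53.5875] = 41.6057
Node u (S = 145): V_u = e^(−0.01)·[0.2668·0.0000 + 0.7332·7.4320] = 5.3953
Node d (S = 85): V_d = e^(−0.01)·[0.2668·7.4320 + 0.7332·41.6057] = 32.1666
Node 0 (S = 100): V_0 = e^(−0.01)·[0.2668·5.3953 + 0.7332·32.1666] = 24.7763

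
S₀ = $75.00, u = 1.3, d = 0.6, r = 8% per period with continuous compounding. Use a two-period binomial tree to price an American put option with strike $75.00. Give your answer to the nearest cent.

Risk-neutral probability p = (e^0.08 − 0.6)/(1.3 − 0.6) = 0.4833/0.7000 = 0.6904
Terminal stock prices: S_uu = 126.8, S_ud = 58.5, S_dd = 27
Terminal payoffs (K − S): max(-51.75, 0) = 0, max(16.5, 0) = 16.5, max(48, 0) = 48
Node u (S = 97.5): continuation = e^(−0.08)·[0.6904·0.0000 + 0.3096·16.5000] = 4.7155; exercise value = 0.0000 ≤ continuation, so V_u = 4.7155
Node d (S = 45): continuation = e^(−0.08)·[0.6904·16.5000 + 0.3096·48.0000] = 24.2337; exercise value = 30.0000 > continuation, so V_d = 30.0000 (exercise)
Node 0 (S = 75): continuation = e^(−0.08)·[0.6904·4.7155 + 0.3096·30.0000] = 11.5789; exercise value = 0.0000 ≤ continuation, so V_0 = 11.5789

$11.58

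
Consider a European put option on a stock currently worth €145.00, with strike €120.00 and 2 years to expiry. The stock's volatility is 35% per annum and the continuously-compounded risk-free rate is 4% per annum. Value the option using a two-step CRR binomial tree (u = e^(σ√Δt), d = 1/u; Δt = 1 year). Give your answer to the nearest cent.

€12.42

CRR parameters: u = e^(σ√Δt) = e^(0.35·√1) = 1.4191, d = 1/u = 0.7047
Per-period rate: rΔt = 0.04·1 = 0.04, so R = e^0.04 = 1.0408
Risk-neutral probability p = (e^0.04 − 0.7047)/(1.4191 − 0.7047) = 0.3361/0.7144 = 0.4705
Terminal stock prices: S_uu = 292, S_ud = 145, S_dd = 72
Terminal payoffs (K − S): max(-172, 0) = 0, max(-25, 0) = 0, max(48, 0) = 48
Node u (S = 205.8): V_u = e^(−0.04)·[0.4705·0.0000 + 0.5295·0.0000] = 0.0000
Node d (S = 102.2): V_d = e^(−0.04)·[0.4705·0.0000 + 0.5295·47.9951] = 24.4165
Node 0 (S = 145): V_0 = e^(−0.04)·[0.4705·0.0000 + 0.5295·24.4165] = 12.4214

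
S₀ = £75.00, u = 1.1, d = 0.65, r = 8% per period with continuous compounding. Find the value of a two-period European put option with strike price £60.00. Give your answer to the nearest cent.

£0.42

Risk-neutral probability p = (e^0.08 − 0.65)/(1.1 − 0.65) = 0.4333/0.4500 = 0.9629
Terminal stock prices: S_uu = 90.75, S_ud = 53.62, S_dd = 31.69
Terminal payoffs (K − S): max(-30.75, 0) = 0, max(6.375, 0) = 6.375, max(28.31, 0) = 28.31
Node u (S = 82.5): V_u = e^(−0.08)·[0.9629·0.0000 + 0.0371·6.3750] = 0.2186
Node d (S = 48.75): V_d = e^(−0.08)·[0.9629·6.3750 + 0.0371·28.3125] = 6.6370
Node 0 (S = 75): V_0 = e^(−0.08)·[0.9629·0.2186 + 0.0371·6.6370] = 0.4218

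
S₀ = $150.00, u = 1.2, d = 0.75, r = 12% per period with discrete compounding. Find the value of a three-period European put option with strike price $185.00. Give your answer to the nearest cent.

Risk-neutral probability p = (1 + 0.12 − 0.75)/(1.2 − 0.75) = 0.3700/0.4500 = 0.8222
Terminal stock prices: S_uuu = 259.2, S_uud = 162, S_udd = 101.2, S_ddd = 63.28
Terminal payoffs (K − S): max(-74.2, 0) = 0, max(23, 0) = 23, max(83.75, 0) = 83.75, max(121.7, 0) = 121.7
Node uu (S = 216): V_uu = 1/1.12·[0.8222·0.0000 + 0.1778·23.0000] = 3.6508
Node ud (S = 135): V_ud = 1/1.12·[0.8222·23.0000 + 0.1778·83.7500] = 30.1786
Node dd (S = 84.38): V_dd = 1/1.12·[0.8222·83.7500 + 0.1778·121.7188] = 80.8036
Node u (S = 180): V_u = 1/1.12·[0.8222·3.6508 + 0.1778·30.1786] = 7.4704
Node d (S = 112.5): V_d = 1/1.12·[0.8222·30.1786 + 0.1778·80.8036] = 34.9809
Node 0 (S = 150): V_0 = 1/1.12·[0.8222·7.4704 + 0.1778·34.9809] = 11.0367

$11.04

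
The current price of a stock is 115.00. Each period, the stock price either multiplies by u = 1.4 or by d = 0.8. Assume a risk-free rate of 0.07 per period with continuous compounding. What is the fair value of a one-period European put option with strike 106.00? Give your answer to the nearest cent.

7.12

Risk-neutral probability p = (e^0.07 − 0.8)/(1.4 − 0.8) = 0.2725/0.6000 = 0.4542
Terminal stock prices: S_u = 161, S_d = 92
Terminal payoffs (K − S): max(-55, 0) = 0, max(14, 0) = 14
Node 0 (S = 115): V_0 = e^(−0.07)·[0.4542·0.0000 + 0.5458·14.0000] = 7.1249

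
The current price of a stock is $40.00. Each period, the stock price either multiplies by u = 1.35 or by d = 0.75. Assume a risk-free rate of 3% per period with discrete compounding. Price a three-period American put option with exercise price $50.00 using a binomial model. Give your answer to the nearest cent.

$12.74

Risk-neutral probability p = (1 + 0.03 − 0.75)/(1.35 − 0.75) = 0.2800/0.6000 = 0.4667
Terminal stock prices: S_uuu = 98.42, S_uud = 54.68, S_udd = 30.38, S_ddd = 16.88
Terminal payoffs (K − S): max(-48.42, 0) = 0, max(-4.675, 0) = 0, max(19.62, 0) = 19.62, max(33.12, 0) = 33.12
Node uu (S = 72.9): continuation = 1/1.03·[0.4667·0.0000 + 0.5333·0.0000] = 0.0000; exercise value = 0.0000 ≤ continuation, so V_uu = 0.0000
Node ud (S = 40.5): continuation = 1/1.03·[0.4667·0.0000 + 0.5333·19.6250] = 10.1618; exercise value = 9.5000 ≤ continuation, so V_ud = 10.1618
Node dd (S = 22.5): continuation = 1/1.03·[0.4667·19.6250 + 0.5333·33.1250] = 26.0437; exercise value = 27.5000 > continuation, so V_dd = 27.5000 (exercise)
Node u (S = 54): continuation = 1/1.03·[0.4667·0.0000 + 0.5333·10.1618] = 5.2618; exercise value = 0.0000 ≤ continuation, so V_u = 5.2618
Node d (S = 30): continuation = 1/1.03·[0.4667·10.1618 + 0.5333·27.5000] = 18.8435; exercise value = 20.0000 > continuation, so V_d = 20.0000 (exercise)
Node 0 (S = 40): continuation = 1/1.03·[0.4667·5.2618 + 0.5333·20.0000] = 12.7400; exercise value = 10.0000 ≤ continuation, so V_0 = 12.7400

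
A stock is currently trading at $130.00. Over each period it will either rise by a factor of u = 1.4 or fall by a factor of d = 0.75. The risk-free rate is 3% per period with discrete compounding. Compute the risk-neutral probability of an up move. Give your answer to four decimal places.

Risk-neutral probability p = (1 + 0.03 − 0.75)/(1.4 − 0.75) = 0.2800/0.6500 = 0.4308

p = 0.4308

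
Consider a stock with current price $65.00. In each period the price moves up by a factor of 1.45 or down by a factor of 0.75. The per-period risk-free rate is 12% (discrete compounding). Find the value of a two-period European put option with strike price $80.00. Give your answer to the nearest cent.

Risk-neutral probability p = (1 + 0.12 − 0.75)/(1.45 − 0.75) = 0.3700/0.7000 = 0.5286
Terminal stock prices: S_uu = 136.7, S_ud = 70.69, S_dd = 36.56
Terminal payoffs (K − S): max(-56.66, 0) = 0, max(9.312, 0) = 9.312, max(43.44, 0) = 43.44
Node u (S = 94.25): V_u = 1/1.12·[0.5286·0.0000 + 0.4714·9.3125] = 3.9198
Node d (S = 48.75): V_d = 1/1.12·[0.5286·9.3125 + 0.4714·43.4375] = 22.6786
Node 0 (S = 65): V_0 = 1/1.12·[0.5286·3.9198 + 0.4714·22.6786] = 11.3957

$11.40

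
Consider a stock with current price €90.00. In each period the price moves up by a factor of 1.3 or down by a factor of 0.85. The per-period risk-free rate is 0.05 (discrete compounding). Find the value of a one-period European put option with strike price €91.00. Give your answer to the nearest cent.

Risk-neutral probability p = (1 + 0.05 − 0.85)/(1.3 − 0.85) = 0.2000/0.4500 = 0.4444
Terminal stock prices: S_u = 117, S_d = 76.5
Terminal payoffs (K − S): max(-26, 0) = 0, max(14.5, 0) = 14.5
Node 0 (S = 90): V_0 = 1/1.05·[0.4444·0.0000 + 0.5556·14.5000] = 7.6720

€7.67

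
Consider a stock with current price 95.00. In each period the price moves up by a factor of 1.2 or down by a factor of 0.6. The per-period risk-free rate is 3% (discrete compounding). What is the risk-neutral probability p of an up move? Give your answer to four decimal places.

Risk-neutral probability p = (1 + 0.03 − 0.6)/(1.2 − 0.6) = 0.4300/0.6000 = 0.7167

p = 0.7167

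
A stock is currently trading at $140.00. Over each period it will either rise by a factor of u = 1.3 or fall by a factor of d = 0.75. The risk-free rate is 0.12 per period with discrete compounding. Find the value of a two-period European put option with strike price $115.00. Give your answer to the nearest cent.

Risk-neutral probability p = (1 + 0.12 − 0.75)/(1.3 − 0.75) = 0.3700/0.5500 = 0.6727
Terminal stock prices: S_uu = 236.6, S_ud = 136.5, S_dd = 78.75
Terminal payoffs (K − S): max(-121.6, 0) = 0, max(-21.5, 0) = 0, max(36.25, 0) = 36.25
Node u (S = 182): V_u = 1/1.12·[0.6727·0.0000 + 0.3273·0.0000] = 0.0000
Node d (S = 105): V_d = 1/1.12·[0.6727·0.0000 + 0.3273·36.2500] = 10.5925
Node 0 (S = 140): V_0 = 1/1.12·[0.6727·0.0000 + 0.3273·10.5925] = 3.0952

$3.10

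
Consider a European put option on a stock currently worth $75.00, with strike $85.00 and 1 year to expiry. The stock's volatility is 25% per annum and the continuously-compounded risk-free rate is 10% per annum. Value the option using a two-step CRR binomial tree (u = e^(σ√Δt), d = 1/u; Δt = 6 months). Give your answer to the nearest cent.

CRR parameters: u = e^(σ√Δt) = e^(0.25·√0.5) = 1.1934, d = 1/u = 0.8380
Per-period rate: rΔt = 0.1·0.5 = 0.05, so R = e^0.05 = 1.0513
Risk-neutral probability p = (e^0.05 − 0.8380)/(1.1934 − 0.8380) = 0.2133/0.3554 = 0.6002
Terminal stock prices: S_uu = 106.8, S_ud = 75, S_dd = 52.66
Terminal payoffs (K − S): max(-21.81, 0) = 0, max(10, 0) = 10, max(32.34, 0) = 32.34
Node u (S = 89.5): V_u = e^(−0.05)·[0.6002·0.0000 + 0.3998·10.0000] = 3.8032
Node d (S = 62.85): V_d = e^(−0.05)·[0.6002·10.0000 + 0.3998·32.3359] = 18.0070
Node 0 (S = 75): V_0 = e^(−0.05)·[0.6002·3.8032 + 0.3998·18.0070] = 9.0196

$9.02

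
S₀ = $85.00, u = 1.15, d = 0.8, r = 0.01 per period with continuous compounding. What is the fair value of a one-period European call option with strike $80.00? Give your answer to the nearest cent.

$10.55

Risk-neutral probability p = (e^0.01 − 0.8)/(1.15 − 0.8) = 0.2101/0.3500 = 0.6001
Terminal stock prices: S_u = 97.75, S_d = 68
Terminal payoffs (S − K): max(17.75, 0) = 17.75, max(-12, 0) = 0
Node 0 (S = 85): V_0 = e^(−0.01)·[0.6001·17.7500 + 0.3999·0.0000] = 10.5465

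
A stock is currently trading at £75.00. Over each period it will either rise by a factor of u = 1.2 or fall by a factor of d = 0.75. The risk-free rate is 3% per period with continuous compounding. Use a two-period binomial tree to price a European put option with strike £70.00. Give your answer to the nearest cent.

£4.82

Risk-neutral probability p = (e^0.03 − 0.75)/(1.2 − 0.75) = 0.2805/0.4500 = 0.6232
Terminal stock prices: S_uu = 108, S_ud = 67.5, S_dd = 42.19
Terminal payoffs (K − S): max(-38, 0) = 0, max(2.5, 0) = 2.5, max(27.81, 0) = 27.81
Node u (S = 90): V_u = e^(−0.03)·[0.6232·0.0000 + 0.3768·2.5000] = 0.9141
Node d (S = 56.25): V_d = e^(−0.03)·[0.6232·2.5000 + 0.3768·27.8125] = 11.6812
Node 0 (S = 75): V_0 = e^(−0.03)·[0.6232·0.9141 + 0.3768·11.6812] = 4.8239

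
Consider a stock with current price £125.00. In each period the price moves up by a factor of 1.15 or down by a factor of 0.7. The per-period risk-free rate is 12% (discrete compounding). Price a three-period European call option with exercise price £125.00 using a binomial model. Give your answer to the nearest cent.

Risk-neutral probability p = (1 + 0.12 − 0.7)/(1.15 − 0.7) = 0.4200/0.4500 = 0.9333
Terminal stock prices: S_uuu = 190.1, S_uud = 115.7, S_udd = 70.44, S_ddd = 42.87
Terminal payoffs (S − K): max(65.11, 0) = 65.11, max(-9.281, 0) = 0, max(-54.56, 0) = 0, max(-82.12, 0) = 0
Node uu (S = 165.3): V_uu = 1/1.12·[0.9333·65.1094 + 0.0667·0.0000] = 54.2578
Node ud (S = 100.6): V_ud = 1/1.12·[0.9333·0.0000 + 0.0667·0.0000] = 0.0000
Node dd (S = 61.25): V_dd = 1/1.12·[0.9333·0.0000 + 0.0667·0.0000] = 0.0000
Node u (S = 143.8): V_u = 1/1.12·[0.9333·54.2578 + 0.0667·0.0000] = 45.2148
Node d (S = 87.5): V_d = 1/1.12·[0.9333·0.0000 + 0.0667·0.0000] = 0.0000
Node 0 (S = 125): V_0 = 1/1.12·[0.9333·45.2148 + 0.0667·0.0000] = 37.6790

£37.68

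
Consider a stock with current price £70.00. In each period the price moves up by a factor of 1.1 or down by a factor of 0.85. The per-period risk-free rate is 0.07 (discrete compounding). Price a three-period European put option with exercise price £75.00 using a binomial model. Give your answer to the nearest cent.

Risk-neutral probability p = (1 + 0.07 − 0.85)/(1.1 − 0.85) = 0.2200/0.2500 = 0.8800
Terminal stock prices: S_uuu = 93.17, S_uud = 72, S_udd = 55.63, S_ddd = 42.99
Terminal payoffs (K − S): max(-18.17, 0) = 0, max(3.005, 0) = 3.005, max(19.37, 0) = 19.37, max(32.01, 0) = 32.01
Node uu (S = 84.7): V_uu = 1/1.07·[0.8800·0.0000 + 0.1200·3.0050] = 0.3370
Node ud (S = 65.45): V_ud = 1/1.07·[0.8800·3.0050 + 0.1200·19.3675] = 4.6435
Node dd (S = 50.57): V_dd = 1/1.07·[0.8800·19.3675 + 0.1200·32.0113] = 19.5185
Node u (S = 77): V_u = 1/1.07·[0.8800·0.3370 + 0.1200·4.6435] = 0.7979
Node d (S = 59.5): V_d = 1/1.07·[0.8800·4.6435 + 0.1200·19.5185] = 6.0079
Node 0 (S = 70): V_0 = 1/1.07·[0.8800·0.7979 + 0.1200·6.0079] = 1.3300

£1.33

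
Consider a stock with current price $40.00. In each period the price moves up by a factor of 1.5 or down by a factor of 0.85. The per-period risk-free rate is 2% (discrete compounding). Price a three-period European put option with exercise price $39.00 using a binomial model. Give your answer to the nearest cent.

$5.48

Risk-neutral probability p = (1 + 0.02 − 0.85)/(1.5 − 0.85) = 0.1700/0.6500 = 0.2615
Terminal stock prices: S_uuu = 135, S_uud = 76.5, S_udd = 43.35, S_ddd = 24.56
Terminal payoffs (K − S): max(-96, 0) = 0, max(-37.5, 0) = 0, max(-4.35, 0) = 0, max(14.44, 0) = 14.44
Node uu (S = 90): V_uu = 1/1.02·[0.2615·0.0000 + 0.7385·0.0000] = 0.0000
Node ud (S = 51): V_ud = 1/1.02·[0.2615·0.0000 + 0.7385·0.0000] = 0.0000
Node dd (S = 28.9): V_dd = 1/1.02·[0.2615·0.0000 + 0.7385·14.4350] = 10.4507
Node u (S = 60): V_u = 1/1.02·[0.2615·0.0000 + 0.7385·0.0000] = 0.0000
Node d (S = 34): V_d = 1/1.02·[0.2615·0.0000 + 0.7385·10.4507] = 7.5661
Node 0 (S = 40): V_0 = 1/1.02·[0.2615·0.0000 + 0.7385·7.5661] = 5.4777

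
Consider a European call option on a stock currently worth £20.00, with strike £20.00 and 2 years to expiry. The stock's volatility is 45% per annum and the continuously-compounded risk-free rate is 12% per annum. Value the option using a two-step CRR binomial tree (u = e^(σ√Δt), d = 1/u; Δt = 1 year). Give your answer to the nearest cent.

CRR parameters: u = e^(σ√Δt) = e^(0.45·√1) = 1.5683, d = 1/u = 0.6376
Per-period rate: rΔt = 0.12·1 = 0.12, so R = e^0.12 = 1.1275
Risk-neutral probability p = (e^0.12 − 0.6376)/(1.5683 − 0.6376) = 0.4899/0.9307 = 0.5264
Terminal stock prices: S_uu = 49.19, S_ud = 20, S_dd = 8.131
Terminal payoffs (S − K): max(29.19, 0) = 29.19, max(0, 0) = 0, max(-11.87, 0) = 0
Node u (S = 31.37): V_u = e^(−0.12)·[0.5264·29.1921 + 0.4736·0.0000] = 13.6278
Node d (S = 12.75): V_d = e^(−0.12)·[0.5264·0.0000 + 0.4736·0.0000] = 0.0000
Node 0 (S = 20): V_0 = e^(−0.12)·[0.5264·13.6278 + 0.4736·0.0000] = 6.3619

£6.36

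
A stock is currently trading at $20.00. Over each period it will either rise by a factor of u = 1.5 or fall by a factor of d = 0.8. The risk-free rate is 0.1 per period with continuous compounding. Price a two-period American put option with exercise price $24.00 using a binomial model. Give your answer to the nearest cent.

$4.08

Risk-neutral probability p = (e^0.1 − 0.8)/(1.5 − 0.8) = 0.3052/0.7000 = 0.4360
Terminal stock prices: S_uu = 45, S_ud = 24, S_dd = 12.8
Terminal payoffs (K − S): max(-21, 0) = 0, max(0, 0) = 0, max(11.2, 0) = 11.2
Node u (S = 30): continuation = e^(−0.1)·[0.4360·0.0000 + 0.5640·0.0000] = 0.0000; exercise value = 0.0000 ≤ continuation, so V_u = 0.0000
Node d (S = 16): continuation = e^(−0.1)·[0.4360·0.0000 + 0.5640·11.2000] = 5.7161; exercise value = 8.0000 > continuation, so V_d = 8.0000 (exercise)
Node 0 (S = 20): continuation = e^(−0.1)·[0.4360·0.0000 + 0.5640·8.0000] = 4.0829; exercise value = 4.0000 ≤ continuation, so V_0 = 4.0829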